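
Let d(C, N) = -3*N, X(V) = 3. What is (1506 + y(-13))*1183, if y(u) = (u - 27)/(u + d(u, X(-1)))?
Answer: 19621238/11 ≈ 1.7837e+6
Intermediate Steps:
y(u) = (-27 + u)/(-9 + u) (y(u) = (u - 27)/(u - 3*3) = (-27 + u)/(u - 9) = (-27 + u)/(-9 + u))
(1506 + y(-13))*1183 = (1506 + (-27 - 13)/(-9 - 13))*1183 = (1506 - 40/(-22))*1183 = (1506 - 1/22*(-40))*1183 = (1506 + 20/11)*1183 = (16586/11)*1183 = 19621238/11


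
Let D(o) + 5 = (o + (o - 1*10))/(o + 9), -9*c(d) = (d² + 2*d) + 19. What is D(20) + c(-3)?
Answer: -1673/261 ≈ -6.4100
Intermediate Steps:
c(d) = -19/9 - 2*d/9 - d²/9 (c(d) = -((d² + 2*d) + 19)/9 = -(19 + d² + 2*d)/9 = -19/9 - 2*d/9 - d²/9)
D(o) = -5 + (-10 + 2*o)/(9 + o) (D(o) = -5 + (o + (o - 1*10))/(o + 9) = -5 + (o + (o - 10))/(9 + o) = -5 + (o + (-10 + o))/(9 + o) = -5 + (-10 + 2*o)/(9 + o))
D(20) + c(-3) = (-55 - 3*20)/(9 + 20) + (-19/9 - 2/9*(-3) - ⅑*(-3)²) = (-55 - 60)/29 + (-19/9 + ⅔ - ⅑*9) = (1/29)*(-115) + (-19/9 + ⅔ - 1) = -115/29 - 22/9 = -1673/261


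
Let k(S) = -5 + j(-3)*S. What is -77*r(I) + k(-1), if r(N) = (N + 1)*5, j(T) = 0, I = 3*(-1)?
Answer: 765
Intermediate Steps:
I = -3
r(N) = 5 + 5*N (r(N) = (1 + N)*5 = 5 + 5*N)
k(S) = -5 (k(S) = -5 + 0*S = -5 + 0 = -5)
-77*r(I) + k(-1) = -77*(5 + 5*(-3)) - 5 = -77*(5 - 15) - 5 = -77*(-10) - 5 = 770 - 5 = 765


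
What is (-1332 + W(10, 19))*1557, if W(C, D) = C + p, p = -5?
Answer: -2066139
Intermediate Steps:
W(C, D) = -5 + C (W(C, D) = C - 5 = -5 + C)
(-1332 + W(10, 19))*1557 = (-1332 + (-5 + 10))*1557 = (-1332 + 5)*1557 = -1327*1557 = -2066139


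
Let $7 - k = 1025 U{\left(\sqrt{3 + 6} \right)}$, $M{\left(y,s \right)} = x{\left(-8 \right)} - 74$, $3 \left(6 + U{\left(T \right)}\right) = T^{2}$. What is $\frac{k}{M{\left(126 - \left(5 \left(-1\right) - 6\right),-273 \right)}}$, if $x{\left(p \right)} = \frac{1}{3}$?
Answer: $- \frac{9246}{221} \approx -41.837$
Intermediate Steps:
$x{\left(p \right)} = \frac{1}{3}$
$U{\left(T \right)} = -6 + \frac{T^{2}}{3}$
$M{\left(y,s \right)} = - \frac{221}{3}$ ($M{\left(y,s \right)} = \frac{1}{3} - 74 = - \frac{221}{3}$)
$k = 3082$ ($k = 7 - 1025 \left(-6 + \frac{\left(\sqrt{3 + 6}\right)^{2}}{3}\right) = 7 - 1025 \left(-6 + \frac{\left(\sqrt{9}\right)^{2}}{3}\right) = 7 - 1025 \left(-6 + \frac{3^{2}}{3}\right) = 7 - 1025 \left(-6 + \frac{1}{3} \cdot 9\right) = 7 - 1025 \left(-6 + 3\right) = 7 - 1025 \left(-3\right) = 7 - -3075 = 7 + 3075 = 3082$)
$\frac{k}{M{\left(126 - \left(5 \left(-1\right) - 6\right),-273 \right)}} = \frac{3082}{- \frac{221}{3}} = 3082 \left(- \frac{3}{221}\right) = - \frac{9246}{221}$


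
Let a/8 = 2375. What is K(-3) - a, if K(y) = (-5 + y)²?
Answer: -18936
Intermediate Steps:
a = 19000 (a = 8*2375 = 19000)
K(-3) - a = (-5 - 3)² - 1*19000 = (-8)² - 19000 = 64 - 19000 = -18936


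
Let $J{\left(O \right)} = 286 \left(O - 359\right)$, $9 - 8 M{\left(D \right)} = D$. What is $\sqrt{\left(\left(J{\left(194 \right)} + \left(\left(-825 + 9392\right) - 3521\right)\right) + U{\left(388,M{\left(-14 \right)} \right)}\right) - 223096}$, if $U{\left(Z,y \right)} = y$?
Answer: $\frac{i \sqrt{4243794}}{4} \approx 515.01 i$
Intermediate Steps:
$M{\left(D \right)} = \frac{9}{8} - \frac{D}{8}$
$J{\left(O \right)} = -102674 + 286 O$ ($J{\left(O \right)} = 286 \left(-359 + O\right) = -102674 + 286 O$)
$\sqrt{\left(\left(J{\left(194 \right)} + \left(\left(-825 + 9392\right) - 3521\right)\right) + U{\left(388,M{\left(-14 \right)} \right)}\right) - 223096} = \sqrt{\left(\left(\left(-102674 + 286 \cdot 194\right) + \left(\left(-825 + 9392\right) - 3521\right)\right) + \left(\frac{9}{8} - - \frac{7}{4}\right)\right) - 223096} = \sqrt{\left(\left(\left(-102674 + 55484\right) + \left(8567 - 3521\right)\right) + \left(\frac{9}{8} + \frac{7}{4}\right)\right) - 223096} = \sqrt{\left(\left(-47190 + 5046\right) + \frac{23}{8}\right) - 223096} = \sqrt{\left(-42144 + \frac{23}{8}\right) - 223096} = \sqrt{- \frac{337129}{8} - 223096} = \sqrt{- \frac{2121897}{8}} = \frac{i \sqrt{4243794}}{4}$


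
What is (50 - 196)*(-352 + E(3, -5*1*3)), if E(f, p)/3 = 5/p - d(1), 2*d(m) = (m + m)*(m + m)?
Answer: 52414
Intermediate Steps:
d(m) = 2*m**2 (d(m) = ((m + m)*(m + m))/2 = ((2*m)*(2*m))/2 = (4*m**2)/2 = 2*m**2)
E(f, p) = -6 + 15/p (E(f, p) = 3*(5/p - 2*1**2) = 3*(5/p - 2) = 3*(-2 + 5/p) = -6 + 15/p)
(50 - 196)*(-352 + E(3, -5*1*3)) = (50 - 196)*(-352 + (-6 + 15/((-5*1*3)))) = -146*(-352 + (-6 + 15/((-5*3)))) = -146*(-352 + (-6 + 15/(-15))) = -146*(-352 + (-6 + 15*(-1/15))) = -146*(-352 + (-6 - 1)) = -146*(-352 - 7) = -146*(-359) = 52414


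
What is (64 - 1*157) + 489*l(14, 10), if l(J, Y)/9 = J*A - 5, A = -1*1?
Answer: -83712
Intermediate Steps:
A = -1
l(J, Y) = -45 - 9*J (l(J, Y) = 9*(J*(-1) - 5) = 9*(-J - 5) = 9*(-5 - J) = -45 - 9*J)
(64 - 1*157) + 489*l(14, 10) = (64 - 1*157) + 489*(-45 - 9*14) = (64 - 157) + 489*(-45 - 126) = -93 + 489*(-171) = -93 - 83619 = -83712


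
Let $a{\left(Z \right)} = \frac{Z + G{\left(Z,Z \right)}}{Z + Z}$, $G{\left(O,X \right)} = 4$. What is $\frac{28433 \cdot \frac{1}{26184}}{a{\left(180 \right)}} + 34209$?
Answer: $\frac{6867677991}{200744} \approx 34211.0$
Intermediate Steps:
$a{\left(Z \right)} = \frac{4 + Z}{2 Z}$ ($a{\left(Z \right)} = \frac{Z + 4}{Z + Z} = \frac{4 + Z}{2 Z}$)
$\frac{28433 \cdot \frac{1}{26184}}{a{\left(180 \right)}} + 34209 = \frac{28433 \cdot \frac{1}{26184}}{\frac{1}{2} \cdot \frac{1}{180} \left(4 + 180\right)} + 34209 = \frac{28433 \cdot \frac{1}{26184}}{\frac{1}{2} \cdot \frac{1}{180} \cdot 184} + 34209 = \frac{28433}{26184 \cdot \frac{23}{45}} + 34209 = \frac{28433}{26184} \cdot \frac{45}{23} + 34209 = \frac{426495}{200744} + 34209 = \frac{6867677991}{200744}$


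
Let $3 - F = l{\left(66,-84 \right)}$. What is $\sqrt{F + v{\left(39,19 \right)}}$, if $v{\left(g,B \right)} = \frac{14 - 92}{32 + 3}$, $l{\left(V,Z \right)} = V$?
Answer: $\frac{i \sqrt{79905}}{35} \approx 8.0764 i$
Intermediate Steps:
$F = -63$ ($F = 3 - 66 = -63$)
$v{\left(g,B \right)} = - \frac{78}{35}$
$\sqrt{F + v{\left(39,19 \right)}} = \sqrt{-63 - \frac{78}{35}} = \sqrt{- \frac{2283}{35}} = \frac{i \sqrt{79905}}{35}$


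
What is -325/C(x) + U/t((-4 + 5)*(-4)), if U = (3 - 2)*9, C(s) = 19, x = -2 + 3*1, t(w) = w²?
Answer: -5029/304 ≈ -16.543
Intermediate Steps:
x = 1 (x = -2 + 3 = 1)
U = 9 (U = 1*9 = 9)
-325/C(x) + U/t((-4 + 5)*(-4)) = -325/19 + 9/(((-4 + 5)*(-4))²) = -325*1/19 + 9/((1*(-4))²) = -325/19 + 9/((-4)²) = -325/19 + 9/16 = -5029/304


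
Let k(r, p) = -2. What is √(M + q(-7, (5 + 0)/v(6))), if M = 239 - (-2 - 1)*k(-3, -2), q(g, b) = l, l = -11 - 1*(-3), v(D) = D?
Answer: 15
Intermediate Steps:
l = -8 (l = -11 + 3 = -8)
q(g, b) = -8
M = 233 (M = 239 - (-2 - 1)*(-2) = 239 - (-3)*(-2) = 239 - 1*6 = 239 - 6 = 233)
√(M + q(-7, (5 + 0)/v(6))) = √(233 - 8) = √225 = 15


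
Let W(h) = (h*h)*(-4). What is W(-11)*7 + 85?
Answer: -3303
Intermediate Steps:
W(h) = -4*h**2 (W(h) = h**2*(-4) = -4*h**2)
W(-11)*7 + 85 = -4*(-11)**2*7 + 85 = -4*121*7 + 85 = -484*7 + 85 = -3388 + 85 = -3303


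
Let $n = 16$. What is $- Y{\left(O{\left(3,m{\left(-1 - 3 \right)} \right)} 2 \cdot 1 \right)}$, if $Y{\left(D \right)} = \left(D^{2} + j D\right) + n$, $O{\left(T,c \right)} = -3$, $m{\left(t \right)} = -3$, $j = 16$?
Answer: $44$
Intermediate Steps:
$Y{\left(D \right)} = 16 + D^{2} + 16 D$ ($Y{\left(D \right)} = \left(D^{2} + 16 D\right) + 16 = 16 + D^{2} + 16 D$)
$- Y{\left(O{\left(3,m{\left(-1 - 3 \right)} \right)} 2 \cdot 1 \right)} = - (16 + \left(\left(-3\right) 2 \cdot 1\right)^{2} + 16 \left(-3\right) 2 \cdot 1) = - (16 + \left(\left(-6\right) 1\right)^{2} + 16 \left(\left(-6\right) 1\right)) = - (16 + \left(-6\right)^{2} + 16 \left(-6\right)) = - (16 + 36 - 96) = \left(-1\right) \left(-44\right) = 44$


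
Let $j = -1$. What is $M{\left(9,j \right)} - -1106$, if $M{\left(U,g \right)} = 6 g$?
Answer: $1100$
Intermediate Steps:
$M{\left(9,j \right)} - -1106 = 6 \left(-1\right) - -1106 = -6 + 1106 = 1100$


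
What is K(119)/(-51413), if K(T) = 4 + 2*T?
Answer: -242/51413 ≈ -0.0047070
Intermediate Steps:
K(119)/(-51413) = (4 + 2*119)/(-51413) = (4 + 238)*(-1/51413) = 242*(-1/51413) = -242/51413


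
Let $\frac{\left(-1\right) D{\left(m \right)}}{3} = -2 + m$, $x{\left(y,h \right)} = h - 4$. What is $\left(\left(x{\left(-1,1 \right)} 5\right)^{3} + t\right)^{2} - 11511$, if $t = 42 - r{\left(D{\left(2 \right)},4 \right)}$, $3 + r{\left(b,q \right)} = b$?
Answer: $11077389$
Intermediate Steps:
$x{\left(y,h \right)} = -4 + h$
$D{\left(m \right)} = 6 - 3 m$ ($D{\left(m \right)} = - 3 \left(-2 + m\right) = 6 - 3 m$)
$r{\left(b,q \right)} = -3 + b$
$t = 45$ ($t = 42 - \left(-3 + \left(6 - 6\right)\right) = 42 - \left(-3 + 0\right) = 42 - -3 = 42 + 3 = 45$)
$\left(\left(x{\left(-1,1 \right)} 5\right)^{3} + t\right)^{2} - 11511 = \left(\left(\left(-4 + 1\right) 5\right)^{3} + 45\right)^{2} - 11511 = \left(\left(\left(-3\right) 5\right)^{3} + 45\right)^{2} - 11511 = \left(\left(-15\right)^{3} + 45\right)^{2} - 11511 = \left(-3375 + 45\right)^{2} - 11511 = \left(-3330\right)^{2} - 11511 = 11088900 - 11511 = 11077389$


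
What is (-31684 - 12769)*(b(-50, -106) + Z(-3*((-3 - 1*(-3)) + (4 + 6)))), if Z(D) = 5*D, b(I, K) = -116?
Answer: 11824498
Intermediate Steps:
(-31684 - 12769)*(b(-50, -106) + Z(-3*((-3 - 1*(-3)) + (4 + 6)))) = (-31684 - 12769)*(-116 + 5*(-3*((-3 - 1*(-3)) + (4 + 6)))) = -44453*(-116 + 5*(-3*((-3 + 3) + 10))) = -44453*(-116 + 5*(-3*(0 + 10))) = -44453*(-116 + 5*(-3*10)) = -44453*(-116 + 5*(-30)) = -44453*(-116 - 150) = -44453*(-266) = 11824498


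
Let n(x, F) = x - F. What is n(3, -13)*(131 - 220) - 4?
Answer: -1428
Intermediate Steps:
n(3, -13)*(131 - 220) - 4 = (3 - 1*(-13))*(131 - 220) - 4 = (3 + 13)*(-89) - 4 = 16*(-89) - 4 = -1424 - 4 = -1428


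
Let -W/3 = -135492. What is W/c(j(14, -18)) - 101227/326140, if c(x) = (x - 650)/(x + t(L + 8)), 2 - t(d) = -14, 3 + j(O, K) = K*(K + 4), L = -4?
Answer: -35130582491627/130782140 ≈ -2.6862e+5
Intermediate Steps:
j(O, K) = -3 + K*(4 + K) (j(O, K) = -3 + K*(K + 4) = -3 + K*(4 + K))
W = 406476 (W = -3*(-135492) = 406476)
t(d) = 16 (t(d) = 2 - 1*(-14) = 2 + 14 = 16)
c(x) = (-650 + x)/(16 + x) (c(x) = (x - 650)/(x + 16) = (-650 + x)/(16 + x))
W/c(j(14, -18)) - 101227/326140 = 406476/(((-650 + (-3 + (-18)**2 + 4*(-18)))/(16 + (-3 + (-18)**2 + 4*(-18))))) - 101227/326140 = 406476/(((-650 + (-3 + 324 - 72))/(16 + (-3 + 324 - 72)))) - 101227*1/326140 = 406476/(((-650 + 249)/(16 + 249))) - 101227/326140 = 406476/((-401/265)) - 101227/326140 = 406476/(((1/265)*(-401))) - 101227/326140 = 406476/(-401/265) - 101227/326140 = 406476*(-265/401) - 101227/326140 = -107716140/401 - 101227/326140 = -35130582491627/130782140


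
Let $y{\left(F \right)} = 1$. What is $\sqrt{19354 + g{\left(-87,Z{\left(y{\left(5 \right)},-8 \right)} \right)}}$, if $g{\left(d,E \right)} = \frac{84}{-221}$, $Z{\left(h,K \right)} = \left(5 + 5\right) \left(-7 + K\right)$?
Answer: $\frac{5 \sqrt{37810006}}{221} \approx 139.12$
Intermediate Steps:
$Z{\left(h,K \right)} = -70 + 10 K$ ($Z{\left(h,K \right)} = 10 \left(-7 + K\right) = -70 + 10 K$)
$g{\left(d,E \right)} = - \frac{84}{221}$ ($g{\left(d,E \right)} = 84 \left(- \frac{1}{221}\right) = - \frac{84}{221}$)
$\sqrt{19354 + g{\left(-87,Z{\left(y{\left(5 \right)},-8 \right)} \right)}} = \sqrt{19354 - \frac{84}{221}} = \sqrt{\frac{4277150}{221}} = \frac{5 \sqrt{37810006}}{221}$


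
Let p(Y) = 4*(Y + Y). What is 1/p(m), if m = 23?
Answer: 1/184 ≈ 0.0054348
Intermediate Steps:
p(Y) = 8*Y (p(Y) = 4*(2*Y) = 8*Y)
1/p(m) = 1/(8*23) = 1/184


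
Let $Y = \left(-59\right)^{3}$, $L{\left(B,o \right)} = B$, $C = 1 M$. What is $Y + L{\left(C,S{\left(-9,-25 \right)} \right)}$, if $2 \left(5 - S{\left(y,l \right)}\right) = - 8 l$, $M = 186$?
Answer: $-205193$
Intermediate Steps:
$S{\left(y,l \right)} = 5 + 4 l$ ($S{\left(y,l \right)} = 5 - \frac{\left(-8\right) l}{2} = 5 + 4 l$)
$C = 186$ ($C = 1 \cdot 186 = 186$)
$Y = -205379$
$Y + L{\left(C,S{\left(-9,-25 \right)} \right)} = -205379 + 186 = -205193$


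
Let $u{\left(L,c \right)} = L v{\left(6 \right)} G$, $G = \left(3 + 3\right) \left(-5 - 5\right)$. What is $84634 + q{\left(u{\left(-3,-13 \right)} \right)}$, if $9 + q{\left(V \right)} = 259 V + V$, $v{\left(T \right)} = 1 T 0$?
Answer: $84625$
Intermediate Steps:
$G = -60$ ($G = 6 \left(-10\right) = -60$)
$v{\left(T \right)} = 0$ ($v{\left(T \right)} = T 0 = 0$)
$u{\left(L,c \right)} = 0$ ($u{\left(L,c \right)} = L 0 \left(-60\right) = 0 \left(-60\right) = 0$)
$q{\left(V \right)} = -9 + 260 V$ ($q{\left(V \right)} = -9 + \left(259 V + V\right) = -9 + 260 V$)
$84634 + q{\left(u{\left(-3,-13 \right)} \right)} = 84634 + \left(-9 + 260 \cdot 0\right) = 84634 + \left(-9 + 0\right) = 84634 - 9 = 84625$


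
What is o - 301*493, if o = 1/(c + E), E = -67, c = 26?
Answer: -6084114/41 ≈ -1.4839e+5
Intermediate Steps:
o = -1/41 (o = 1/(26 - 67) = 1/(-41) = -1/41 ≈ -0.024390)
o - 301*493 = -1/41 - 301*493 = -1/41 - 148393 = -6084114/41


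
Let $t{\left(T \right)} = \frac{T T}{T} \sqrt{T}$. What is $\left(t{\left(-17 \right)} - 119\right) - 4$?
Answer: $-123 - 17 i \sqrt{17} \approx -123.0 - 70.093 i$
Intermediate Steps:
$t{\left(T \right)} = T^{\frac{3}{2}}$ ($t{\left(T \right)} = \frac{T^{2}}{T} \sqrt{T} = T \sqrt{T} = T^{\frac{3}{2}}$)
$\left(t{\left(-17 \right)} - 119\right) - 4 = \left(\left(-17\right)^{\frac{3}{2}} - 119\right) - 4 = \left(- 17 i \sqrt{17} - 119\right) - 4 = \left(-119 - 17 i \sqrt{17}\right) - 4 = -123 - 17 i \sqrt{17}$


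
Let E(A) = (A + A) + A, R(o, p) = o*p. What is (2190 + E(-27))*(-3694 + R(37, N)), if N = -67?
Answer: -13018857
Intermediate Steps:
E(A) = 3*A (E(A) = 2*A + A = 3*A)
(2190 + E(-27))*(-3694 + R(37, N)) = (2190 + 3*(-27))*(-3694 + 37*(-67)) = (2190 - 81)*(-3694 - 2479) = 2109*(-6173) = -13018857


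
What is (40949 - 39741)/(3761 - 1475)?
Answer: 604/1143 ≈ 0.52843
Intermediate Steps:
(40949 - 39741)/(3761 - 1475) = 1208/2286 = 1208*(1/2286) = 604/1143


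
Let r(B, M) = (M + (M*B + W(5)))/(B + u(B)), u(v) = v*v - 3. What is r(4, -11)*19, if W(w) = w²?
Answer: -570/17 ≈ -33.529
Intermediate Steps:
u(v) = -3 + v² (u(v) = v² - 3 = -3 + v²)
r(B, M) = (25 + M + B*M)/(-3 + B + B²) (r(B, M) = (M + (M*B + 5²))/(B + (-3 + B²)) = (M + (B*M + 25))/(-3 + B + B²) = (M + (25 + B*M))/(-3 + B + B²) = (25 + M + B*M)/(-3 + B + B²))
r(4, -11)*19 = ((25 - 11 + 4*(-11))/(-3 + 4 + 4²))*19 = ((25 - 11 - 44)/(-3 + 4 + 16))*19 = (-30/17)*19 = ((1/17)*(-30))*19 = -30/17*19 = -570/17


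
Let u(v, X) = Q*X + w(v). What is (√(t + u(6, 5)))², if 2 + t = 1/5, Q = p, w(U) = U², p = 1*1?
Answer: 196/5 ≈ 39.200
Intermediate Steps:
p = 1
Q = 1
u(v, X) = X + v² (u(v, X) = 1*X + v² = X + v²)
t = -9/5 (t = -2 + 1/5 = -2 + ⅕ = -9/5 ≈ -1.8000)
(√(t + u(6, 5)))² = (√(-9/5 + (5 + 6²)))² = (√(-9/5 + (5 + 36)))² = (√(-9/5 + 41))² = (√(196/5))² = (14*√5/5)² = 196/5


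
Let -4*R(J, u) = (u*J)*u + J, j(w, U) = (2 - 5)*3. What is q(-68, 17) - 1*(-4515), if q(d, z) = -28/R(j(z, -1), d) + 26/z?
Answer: 3196007221/707625 ≈ 4516.5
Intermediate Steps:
j(w, U) = -9 (j(w, U) = -3*3 = -9)
R(J, u) = -J/4 - J*u²/4 (R(J, u) = -((u*J)*u + J)/4 = -((J*u)*u + J)/4 = -(J*u² + J)/4 = -(J + J*u²)/4 = -J/4 - J*u²/4)
q(d, z) = -28/(9/4 + 9*d²/4) + 26/z (q(d, z) = -28*4/(9*(1 + d²)) + 26/z = -28/(9/4 + 9*d²/4) + 26/z)
q(-68, 17) - 1*(-4515) = (2/9)*(117 - 56*17 + 117*(-68)²)/(17*(1 + (-68)²)) - 1*(-4515) = (2/9)*(1/17)*(117 - 952 + 117*4624)/(1 + 4624) + 4515 = (2/9)*(1/17)*(117 - 952 + 541008)/4625 + 4515 = (2/9)*(1/17)*(1/4625)*540173 + 4515 = 1080346/707625 + 4515 = 3196007221/707625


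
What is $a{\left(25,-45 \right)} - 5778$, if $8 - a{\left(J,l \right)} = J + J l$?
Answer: $-4670$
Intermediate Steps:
$a{\left(J,l \right)} = 8 - J - J l$ ($a{\left(J,l \right)} = 8 - \left(J + J l\right) = 8 - J - J l$)
$a{\left(25,-45 \right)} - 5778 = \left(8 - 25 - 25 \left(-45\right)\right) - 5778 = \left(8 - 25 + 1125\right) - 5778 = 1108 - 5778 = -4670$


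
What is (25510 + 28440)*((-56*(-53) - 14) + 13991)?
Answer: 914182750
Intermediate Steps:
(25510 + 28440)*((-56*(-53) - 14) + 13991) = 53950*((2968 - 14) + 13991) = 53950*(2954 + 13991) = 53950*16945 = 914182750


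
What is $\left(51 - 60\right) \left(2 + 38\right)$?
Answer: $-360$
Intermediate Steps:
$\left(51 - 60\right) \left(2 + 38\right) = \left(51 - 60\right) 40 = \left(-9\right) 40 = -360$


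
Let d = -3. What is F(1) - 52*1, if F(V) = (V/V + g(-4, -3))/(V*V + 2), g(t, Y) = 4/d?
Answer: -469/9 ≈ -52.111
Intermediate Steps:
g(t, Y) = -4/3 (g(t, Y) = 4/(-3) = 4*(-⅓) = -4/3)
F(V) = -1/(3*(2 + V²)) (F(V) = (V/V - 4/3)/(V*V + 2) = (1 - 4/3)/(V² + 2) = -1/(3*(2 + V²)))
F(1) - 52*1 = -1/(6 + 3*1²) - 52*1 = -1/(6 + 3*1) - 52 = -1/(6 + 3) - 52 = -1/9 - 52 = -1*⅑ - 52 = -⅑ - 52 = -469/9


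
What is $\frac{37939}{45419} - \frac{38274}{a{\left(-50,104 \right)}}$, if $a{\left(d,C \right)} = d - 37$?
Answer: $\frac{52777803}{119741} \approx 440.77$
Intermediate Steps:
$a{\left(d,C \right)} = -37 + d$
$\frac{37939}{45419} - \frac{38274}{a{\left(-50,104 \right)}} = \frac{37939}{45419} - \frac{38274}{-37 - 50} = 37939 \cdot \frac{1}{45419} - \frac{38274}{-87} = \frac{3449}{4129} - - \frac{12758}{29} = \frac{3449}{4129} + \frac{12758}{29} = \frac{52777803}{119741}$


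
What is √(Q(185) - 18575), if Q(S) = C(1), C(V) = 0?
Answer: 5*I*√743 ≈ 136.29*I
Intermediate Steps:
Q(S) = 0
√(Q(185) - 18575) = √(0 - 18575) = √(-18575) = 5*I*√743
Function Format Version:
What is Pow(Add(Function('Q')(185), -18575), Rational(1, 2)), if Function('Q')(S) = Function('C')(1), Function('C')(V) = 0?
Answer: Mul(5, I, Pow(743, Rational(1, 2))) ≈ Mul(136.29, I)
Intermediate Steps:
Function('Q')(S) = 0
Pow(Add(Function('Q')(185), -18575), Rational(1, 2)) = Pow(Add(0, -18575), Rational(1, 2)) = Pow(-18575, Rational(1, 2)) = Mul(5, I, Pow(743, Rational(1, 2)))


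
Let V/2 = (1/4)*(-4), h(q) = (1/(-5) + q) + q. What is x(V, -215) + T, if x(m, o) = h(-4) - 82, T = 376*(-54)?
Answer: -101971/5 ≈ -20394.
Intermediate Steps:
h(q) = -⅕ + 2*q (h(q) = (-⅕ + q) + q = -⅕ + 2*q)
T = -20304
V = -2 (V = 2*((1/4)*(-4)) = 2*((1*(¼))*(-4)) = 2*((¼)*(-4)) = 2*(-1) = -2)
x(m, o) = -451/5 (x(m, o) = (-⅕ + 2*(-4)) - 82 = (-⅕ - 8) - 82 = -41/5 - 82 = -451/5)
x(V, -215) + T = -451/5 - 20304 = -101971/5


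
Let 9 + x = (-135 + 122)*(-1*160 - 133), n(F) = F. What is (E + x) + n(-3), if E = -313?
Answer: 3484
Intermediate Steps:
x = 3800 (x = -9 + (-135 + 122)*(-1*160 - 133) = -9 - 13*(-160 - 133) = -9 - 13*(-293) = -9 + 3809 = 3800)
(E + x) + n(-3) = (-313 + 3800) - 3 = 3487 - 3 = 3484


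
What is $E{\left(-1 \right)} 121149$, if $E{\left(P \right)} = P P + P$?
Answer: $0$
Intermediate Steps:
$E{\left(P \right)} = P + P^{2}$ ($E{\left(P \right)} = P^{2} + P = P + P^{2}$)
$E{\left(-1 \right)} 121149 = - (1 - 1) 121149 = \left(-1\right) 0 \cdot 121149 = 0 \cdot 121149 = 0$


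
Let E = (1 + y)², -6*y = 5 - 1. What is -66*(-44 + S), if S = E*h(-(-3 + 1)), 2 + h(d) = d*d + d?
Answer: 8624/3 ≈ 2874.7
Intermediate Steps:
y = -⅔ (y = -(5 - 1)/6 = -⅙*4 = -⅔ ≈ -0.66667)
h(d) = -2 + d + d² (h(d) = -2 + (d*d + d) = -2 + (d² + d) = -2 + (d + d²) = -2 + d + d²)
E = ⅑ (E = (1 - ⅔)² = (⅓)² = ⅑ ≈ 0.11111)
S = 4/9 (S = (-2 - (-3 + 1) + (-(-3 + 1))²)/9 = (-2 - 1*(-2) + (-1*(-2))²)/9 = (-2 + 2 + 2²)/9 = (-2 + 2 + 4)/9 = (⅑)*4 = 4/9 ≈ 0.44444)
-66*(-44 + S) = -66*(-44 + 4/9) = -66*(-392/9) = 8624/3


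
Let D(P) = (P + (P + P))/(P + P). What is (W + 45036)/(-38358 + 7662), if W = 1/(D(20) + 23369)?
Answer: -1052513839/717380868 ≈ -1.4672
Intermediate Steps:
D(P) = 3/2 (D(P) = (P + 2*P)/((2*P)) = (3*P)*(1/(2*P)) = 3/2)
W = 2/46741 (W = 1/(3/2 + 23369) = 1/(46741/2) = 2/46741 ≈ 4.2789e-5)
(W + 45036)/(-38358 + 7662) = (2/46741 + 45036)/(-38358 + 7662) = (2105027678/46741)/(-30696) = (2105027678/46741)*(-1/30696) = -1052513839/717380868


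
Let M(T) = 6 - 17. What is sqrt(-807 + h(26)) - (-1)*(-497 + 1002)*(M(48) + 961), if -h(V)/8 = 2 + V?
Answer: 479750 + I*sqrt(1031) ≈ 4.7975e+5 + 32.109*I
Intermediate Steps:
M(T) = -11
h(V) = -16 - 8*V (h(V) = -8*(2 + V) = -16 - 8*V)
sqrt(-807 + h(26)) - (-1)*(-497 + 1002)*(M(48) + 961) = sqrt(-807 + (-16 - 8*26)) - (-1)*(-497 + 1002)*(-11 + 961) = sqrt(-807 + (-16 - 208)) - (-1)*505*950 = sqrt(-807 - 224) - (-1)*479750 = sqrt(-1031) - 1*(-479750) = I*sqrt(1031) + 479750 = 479750 + I*sqrt(1031)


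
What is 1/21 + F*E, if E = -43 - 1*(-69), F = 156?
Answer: 85177/21 ≈ 4056.0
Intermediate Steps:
E = 26 (E = -43 + 69 = 26)
1/21 + F*E = 1/21 + 156*26 = 1/21 + 4056 = 85177/21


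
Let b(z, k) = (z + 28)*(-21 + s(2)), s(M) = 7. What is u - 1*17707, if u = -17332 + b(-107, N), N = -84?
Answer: -33933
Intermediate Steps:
b(z, k) = -392 - 14*z (b(z, k) = (z + 28)*(-21 + 7) = (28 + z)*(-14) = -392 - 14*z)
u = -16226 (u = -17332 + (-392 - 14*(-107)) = -17332 + (-392 + 1498) = -17332 + 1106 = -16226)
u - 1*17707 = -16226 - 1*17707 = -16226 - 17707 = -33933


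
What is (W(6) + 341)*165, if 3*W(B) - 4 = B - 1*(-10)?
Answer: 57365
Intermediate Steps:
W(B) = 14/3 + B/3 (W(B) = 4/3 + (B - 1*(-10))/3 = 4/3 + (B + 10)/3 = 4/3 + (10 + B)/3 = 4/3 + (10/3 + B/3) = 14/3 + B/3)
(W(6) + 341)*165 = ((14/3 + (⅓)*6) + 341)*165 = ((14/3 + 2) + 341)*165 = (20/3 + 341)*165 = (1043/3)*165 = 57365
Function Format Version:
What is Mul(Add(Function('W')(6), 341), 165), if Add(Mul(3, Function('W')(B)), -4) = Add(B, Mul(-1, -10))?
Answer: 57365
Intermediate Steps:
Function('W')(B) = Add(Rational(14, 3), Mul(Rational(1, 3), B)) (Function('W')(B) = Add(Rational(4, 3), Mul(Rational(1, 3), Add(B, Mul(-1, -10)))) = Add(Rational(4, 3), Mul(Rational(1, 3), Add(B, 10))) = Add(Rational(4, 3), Mul(Rational(1, 3), Add(10, B))) = Add(Rational(4, 3), Add(Rational(10, 3), Mul(Rational(1, 3), B))) = Add(Rational(14, 3), Mul(Rational(1, 3), B)))
Mul(Add(Function('W')(6), 341), 165) = Mul(Add(Add(Rational(14, 3), Mul(Rational(1, 3), 6)), 341), 165) = Mul(Add(Add(Rational(14, 3), 2), 341), 165) = Mul(Add(Rational(20, 3), 341), 165) = Mul(Rational(1043, 3), 165) = 57365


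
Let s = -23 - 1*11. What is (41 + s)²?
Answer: 49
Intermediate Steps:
s = -34 (s = -23 - 11 = -34)
(41 + s)² = (41 - 34)² = 7² = 49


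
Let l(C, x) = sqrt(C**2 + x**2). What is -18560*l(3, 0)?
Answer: -55680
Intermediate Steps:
-18560*l(3, 0) = -18560*sqrt(3**2 + 0**2) = -18560*sqrt(9 + 0) = -18560*sqrt(9) = -18560*3 = -55680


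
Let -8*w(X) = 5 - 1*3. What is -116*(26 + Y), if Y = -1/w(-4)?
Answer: -3480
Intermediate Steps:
w(X) = -¼ (w(X) = -(5 - 1*3)/8 = -(5 - 3)/8 = -⅛*2 = -¼)
Y = 4 (Y = -1/(-¼) = -(-4) = -1*(-4) = 4)
-116*(26 + Y) = -116*(26 + 4) = -116*30 = -3480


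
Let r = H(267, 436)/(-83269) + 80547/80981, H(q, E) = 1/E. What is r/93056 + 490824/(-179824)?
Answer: -8392695400203931456223/3074857724443135207936 ≈ -2.7295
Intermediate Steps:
r = 2924281629367/2940038203604 (r = 1/(436*(-83269)) + 80547/80981 = (1/436)*(-1/83269) + 80547*(1/80981) = -1/36305284 + 80547/80981 = 2924281629367/2940038203604 ≈ 0.99464)
r/93056 + 490824/(-179824) = (2924281629367/2940038203604)/93056 + 490824/(-179824) = (2924281629367/2940038203604)*(1/93056) + 490824*(-1/179824) = 2924281629367/273588195074573824 - 61353/22478 = -8392695400203931456223/3074857724443135207936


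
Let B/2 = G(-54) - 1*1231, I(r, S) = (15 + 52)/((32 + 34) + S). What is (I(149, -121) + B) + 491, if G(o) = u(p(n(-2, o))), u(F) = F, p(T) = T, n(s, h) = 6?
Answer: -107812/55 ≈ -1960.2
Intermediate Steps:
G(o) = 6
I(r, S) = 67/(66 + S)
B = -2450 (B = 2*(6 - 1*1231) = 2*(6 - 1231) = 2*(-1225) = -2450)
(I(149, -121) + B) + 491 = (67/(66 - 121) - 2450) + 491 = (67/(-55) - 2450) + 491 = (67*(-1/55) - 2450) + 491 = (-67/55 - 2450) + 491 = -134817/55 + 491 = -107812/55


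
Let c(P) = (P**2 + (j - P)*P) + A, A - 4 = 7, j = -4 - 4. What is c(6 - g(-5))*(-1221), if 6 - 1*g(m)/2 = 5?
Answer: 25641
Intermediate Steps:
j = -8
A = 11 (A = 4 + 7 = 11)
g(m) = 2 (g(m) = 12 - 2*5 = 12 - 10 = 2)
c(P) = 11 + P**2 + P*(-8 - P) (c(P) = (P**2 + (-8 - P)*P) + 11 = (P**2 + P*(-8 - P)) + 11 = 11 + P**2 + P*(-8 - P))
c(6 - g(-5))*(-1221) = (11 - 8*(6 - 1*2))*(-1221) = (11 - 8*(6 - 2))*(-1221) = (11 - 8*4)*(-1221) = (11 - 32)*(-1221) = -21*(-1221) = 25641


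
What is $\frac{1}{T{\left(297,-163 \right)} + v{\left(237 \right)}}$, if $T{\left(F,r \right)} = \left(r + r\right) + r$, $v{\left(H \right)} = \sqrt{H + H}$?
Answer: $- \frac{163}{79549} - \frac{\sqrt{474}}{238647} \approx -0.0021403$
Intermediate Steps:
$v{\left(H \right)} = \sqrt{2} \sqrt{H}$ ($v{\left(H \right)} = \sqrt{2 H} = \sqrt{2} \sqrt{H}$)
$T{\left(F,r \right)} = 3 r$ ($T{\left(F,r \right)} = 2 r + r = 3 r$)
$\frac{1}{T{\left(297,-163 \right)} + v{\left(237 \right)}} = \frac{1}{3 \left(-163\right) + \sqrt{2} \sqrt{237}} = \frac{1}{-489 + \sqrt{474}}$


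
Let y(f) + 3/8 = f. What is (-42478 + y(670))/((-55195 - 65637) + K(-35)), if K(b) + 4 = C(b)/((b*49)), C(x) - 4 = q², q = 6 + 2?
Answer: 191203635/552623488 ≈ 0.34599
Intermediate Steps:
y(f) = -3/8 + f
q = 8
C(x) = 68 (C(x) = 4 + 8² = 4 + 64 = 68)
K(b) = -4 + 68/(49*b) (K(b) = -4 + 68/((b*49)) = -4 + 68/((49*b)) = -4 + 68*(1/(49*b)) = -4 + 68/(49*b))
(-42478 + y(670))/((-55195 - 65637) + K(-35)) = (-42478 + (-3/8 + 670))/((-55195 - 65637) + (-4 + (68/49)/(-35))) = (-42478 + 5357/8)/(-120832 + (-4 + (68/49)*(-1/35))) = -334467/(8*(-120832 + (-4 - 68/1715))) = -334467/(8*(-120832 - 6928/1715)) = -334467/(8*(-207233808/1715)) = -334467/8*(-1715/207233808) = 191203635/552623488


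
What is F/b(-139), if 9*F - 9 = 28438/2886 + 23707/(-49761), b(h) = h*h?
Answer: 439862855/4162040344449 ≈ 0.00010568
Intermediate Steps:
b(h) = h²
F = 439862855/215415369 (F = 1 + (28438/2886 + 23707/(-49761))/9 = 1 + (28438*(1/2886) + 23707*(-1/49761))/9 = 1 + (14219/1443 - 23707/49761)/9 = 1 + (⅑)*(224447486/23935041) = 1 + 224447486/215415369 = 439862855/215415369 ≈ 2.0419)
F/b(-139) = 439862855/(215415369*((-139)²)) = (439862855/215415369)/19321 = (439862855/215415369)*(1/19321) = 439862855/4162040344449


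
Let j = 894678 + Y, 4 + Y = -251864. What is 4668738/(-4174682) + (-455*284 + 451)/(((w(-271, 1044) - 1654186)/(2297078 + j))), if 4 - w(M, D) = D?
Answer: 131698897180985993/575836849011 ≈ 2.2871e+5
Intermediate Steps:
Y = -251868 (Y = -4 - 251864 = -251868)
w(M, D) = 4 - D
j = 642810 (j = 894678 - 251868 = 642810)
4668738/(-4174682) + (-455*284 + 451)/(((w(-271, 1044) - 1654186)/(2297078 + j))) = 4668738/(-4174682) + (-455*284 + 451)/((((4 - 1*1044) - 1654186)/(2297078 + 642810))) = 4668738*(-1/4174682) + (-129220 + 451)/((((4 - 1044) - 1654186)/2939888)) = -2334369/2087341 - 128769*2939888/(-1040 - 1654186) = -2334369/2087341 - 128769/((-1655226*1/2939888)) = -2334369/2087341 - 128769/(-827613/1469944) = -2334369/2087341 - 128769*(-1469944/827613) = -2334369/2087341 + 63094406312/275871 = 131698897180985993/575836849011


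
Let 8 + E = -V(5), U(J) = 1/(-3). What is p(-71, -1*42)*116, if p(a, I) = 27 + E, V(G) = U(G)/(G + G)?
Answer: 33118/15 ≈ 2207.9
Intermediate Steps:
U(J) = -⅓
V(G) = -1/(6*G) (V(G) = -⅓/(G + G) = -⅓/(2*G) = (1/(2*G))*(-⅓) = -1/(6*G))
E = -239/30 (E = -8 - (-1)/(6*5) = -8 - 1*(-1/30) = -8 + 1/30 = -239/30 ≈ -7.9667)
p(a, I) = 571/30 (p(a, I) = 27 - 239/30 = 571/30)
p(-71, -1*42)*116 = (571/30)*116 = 33118/15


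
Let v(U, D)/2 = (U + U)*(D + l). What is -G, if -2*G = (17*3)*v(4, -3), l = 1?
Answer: -816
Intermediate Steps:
v(U, D) = 4*U*(1 + D) (v(U, D) = 2*((U + U)*(D + 1)) = 2*((2*U)*(1 + D)) = 2*(2*U*(1 + D)) = 4*U*(1 + D))
G = 816 (G = -17*3*4*4*(1 - 3)/2 = -51*4*4*(-2)/2 = -51*(-32)/2 = -1/2*(-1632) = 816)
-G = -1*816 = -816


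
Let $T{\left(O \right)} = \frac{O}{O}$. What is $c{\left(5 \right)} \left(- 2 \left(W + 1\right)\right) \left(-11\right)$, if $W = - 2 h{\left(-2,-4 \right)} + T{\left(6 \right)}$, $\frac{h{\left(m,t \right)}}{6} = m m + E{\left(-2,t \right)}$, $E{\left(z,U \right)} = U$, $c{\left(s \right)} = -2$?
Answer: $-88$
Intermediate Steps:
$T{\left(O \right)} = 1$
$h{\left(m,t \right)} = 6 t + 6 m^{2}$ ($h{\left(m,t \right)} = 6 \left(m m + t\right) = 6 \left(m^{2} + t\right) = 6 \left(t + m^{2}\right) = 6 t + 6 m^{2}$)
$W = 1$ ($W = - 2 \left(6 \left(-4\right) + 6 \left(-2\right)^{2}\right) + 1 = - 2 \left(-24 + 6 \cdot 4\right) + 1 = - 2 \left(-24 + 24\right) + 1 = \left(-2\right) 0 + 1 = 0 + 1 = 1$)
$c{\left(5 \right)} \left(- 2 \left(W + 1\right)\right) \left(-11\right) = - 2 \left(- 2 \left(1 + 1\right)\right) \left(-11\right) = - 2 \left(\left(-2\right) 2\right) \left(-11\right) = \left(-2\right) \left(-4\right) \left(-11\right) = 8 \left(-11\right) = -88$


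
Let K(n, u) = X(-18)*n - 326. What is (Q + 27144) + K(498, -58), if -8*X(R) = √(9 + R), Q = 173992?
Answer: 200810 - 747*I/4 ≈ 2.0081e+5 - 186.75*I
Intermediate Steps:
X(R) = -√(9 + R)/8
K(n, u) = -326 - 3*I*n/8 (K(n, u) = (-√(9 - 18)/8)*n - 326 = (-3*I/8)*n - 326 = -3*I*n/8 - 326 = -326 - 3*I*n/8)
(Q + 27144) + K(498, -58) = (173992 + 27144) + (-326 - 3/8*I*498) = 201136 + (-326 - 747*I/4) = 200810 - 747*I/4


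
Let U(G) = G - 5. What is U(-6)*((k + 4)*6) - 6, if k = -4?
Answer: -6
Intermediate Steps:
U(G) = -5 + G
U(-6)*((k + 4)*6) - 6 = (-5 - 6)*((-4 + 4)*6) - 6 = -0*6 - 6 = -11*0 - 6 = 0 - 6 = -6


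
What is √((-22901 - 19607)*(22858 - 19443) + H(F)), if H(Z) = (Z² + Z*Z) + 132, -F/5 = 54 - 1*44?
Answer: 2*I*√36289922 ≈ 12048.0*I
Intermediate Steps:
F = -50 (F = -5*(54 - 1*44) = -5*(54 - 44) = -5*10 = -50)
H(Z) = 132 + 2*Z² (H(Z) = (Z² + Z²) + 132 = 2*Z² + 132 = 132 + 2*Z²)
√((-22901 - 19607)*(22858 - 19443) + H(F)) = √((-22901 - 19607)*(22858 - 19443) + (132 + 2*(-50)²)) = √(-42508*3415 + (132 + 2*2500)) = √(-145164820 + (132 + 5000)) = √(-145164820 + 5132) = √(-145159688) = 2*I*√36289922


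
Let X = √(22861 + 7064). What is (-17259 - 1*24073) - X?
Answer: -41332 - 15*√133 ≈ -41505.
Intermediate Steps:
X = 15*√133 (X = √29925 = 15*√133 ≈ 172.99)
(-17259 - 1*24073) - X = (-17259 - 1*24073) - 15*√133 = (-17259 - 24073) - 15*√133 = -41332 - 15*√133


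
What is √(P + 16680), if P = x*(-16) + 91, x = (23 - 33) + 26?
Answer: 3*√1835 ≈ 128.51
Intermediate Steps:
x = 16 (x = -10 + 26 = 16)
P = -165 (P = 16*(-16) + 91 = -256 + 91 = -165)
√(P + 16680) = √(-165 + 16680) = √16515 = 3*√1835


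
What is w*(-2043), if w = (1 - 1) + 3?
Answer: -6129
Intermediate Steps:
w = 3 (w = 0 + 3 = 3)
w*(-2043) = 3*(-2043) = -6129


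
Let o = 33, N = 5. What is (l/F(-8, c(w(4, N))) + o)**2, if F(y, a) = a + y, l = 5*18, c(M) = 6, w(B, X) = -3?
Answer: 144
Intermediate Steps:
l = 90
(l/F(-8, c(w(4, N))) + o)**2 = (90/(6 - 8) + 33)**2 = (90/(-2) + 33)**2 = (90*(-1/2) + 33)**2 = (-45 + 33)**2 = (-12)**2 = 144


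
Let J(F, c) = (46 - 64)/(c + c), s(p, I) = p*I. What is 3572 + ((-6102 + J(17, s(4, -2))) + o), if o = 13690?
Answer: 89289/8 ≈ 11161.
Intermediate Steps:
s(p, I) = I*p
J(F, c) = -9/c (J(F, c) = -18*1/(2*c) = -9/c)
3572 + ((-6102 + J(17, s(4, -2))) + o) = 3572 + ((-6102 - 9/((-2*4))) + 13690) = 3572 + ((-6102 - 9/(-8)) + 13690) = 3572 + ((-6102 - 9*(-1/8)) + 13690) = 3572 + ((-6102 + 9/8) + 13690) = 3572 + (-48807/8 + 13690) = 3572 + 60713/8 = 89289/8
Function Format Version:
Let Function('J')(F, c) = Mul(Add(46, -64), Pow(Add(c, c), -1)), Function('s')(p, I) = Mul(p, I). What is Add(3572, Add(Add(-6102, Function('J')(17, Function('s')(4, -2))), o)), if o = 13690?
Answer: Rational(89289, 8) ≈ 11161.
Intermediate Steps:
Function('s')(p, I) = Mul(I, p)
Function('J')(F, c) = Mul(-9, Pow(c, -1)) (Function('J')(F, c) = Mul(-18, Pow(Mul(2, c), -1)) = Mul(-18, Mul(Rational(1, 2), Pow(c, -1))) = Mul(-9, Pow(c, -1)))
Add(3572, Add(Add(-6102, Function('J')(17, Function('s')(4, -2))), o)) = Add(3572, Add(Add(-6102, Mul(-9, Pow(Mul(-2, 4), -1))), 13690)) = Add(3572, Add(Add(-6102, Mul(-9, Pow(-8, -1))), 13690)) = Add(3572, Add(Add(-6102, Mul(-9, Rational(-1, 8))), 13690)) = Add(3572, Add(Add(-6102, Rational(9, 8)), 13690)) = Add(3572, Add(Rational(-48807, 8), 13690)) = Add(3572, Rational(60713, 8)) = Rational(89289, 8)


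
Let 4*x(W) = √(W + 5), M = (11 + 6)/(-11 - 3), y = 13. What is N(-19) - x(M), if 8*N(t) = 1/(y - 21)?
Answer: -1/64 - √742/56 ≈ -0.50205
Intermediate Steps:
M = -17/14 (M = 17/(-14) = 17*(-1/14) = -17/14 ≈ -1.2143)
x(W) = √(5 + W)/4 (x(W) = √(W + 5)/4 = √(5 + W)/4)
N(t) = -1/64 (N(t) = 1/(8*(13 - 21)) = (⅛)/(-8) = (⅛)*(-⅛) = -1/64)
N(-19) - x(M) = -1/64 - √(5 - 17/14)/4 = -1/64 - √(53/14)/4 = -1/64 - √742/14/4 = -1/64 - √742/56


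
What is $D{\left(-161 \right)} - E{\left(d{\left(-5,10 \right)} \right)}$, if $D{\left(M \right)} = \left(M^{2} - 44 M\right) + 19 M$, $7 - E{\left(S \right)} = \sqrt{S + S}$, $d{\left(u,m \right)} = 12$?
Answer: $29939 + 2 \sqrt{6} \approx 29944.0$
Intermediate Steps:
$E{\left(S \right)} = 7 - \sqrt{2} \sqrt{S}$ ($E{\left(S \right)} = 7 - \sqrt{S + S} = 7 - \sqrt{2 S} = 7 - \sqrt{2} \sqrt{S}$)
$D{\left(M \right)} = M^{2} - 25 M$
$D{\left(-161 \right)} - E{\left(d{\left(-5,10 \right)} \right)} = - 161 \left(-25 - 161\right) - \left(7 - \sqrt{2} \sqrt{12}\right) = \left(-161\right) \left(-186\right) - \left(7 - \sqrt{2} \cdot 2 \sqrt{3}\right) = 29946 - \left(7 - 2 \sqrt{6}\right) = 29939 + 2 \sqrt{6}$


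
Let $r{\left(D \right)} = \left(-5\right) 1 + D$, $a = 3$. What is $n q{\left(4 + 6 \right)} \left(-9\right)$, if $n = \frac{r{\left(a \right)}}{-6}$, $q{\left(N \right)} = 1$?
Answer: $-3$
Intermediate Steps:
$r{\left(D \right)} = -5 + D$
$n = \frac{1}{3}$ ($n = \frac{-5 + 3}{-6} = \left(-2\right) \left(- \frac{1}{6}\right) = \frac{1}{3} \approx 0.33333$)
$n q{\left(4 + 6 \right)} \left(-9\right) = \frac{1}{3} \cdot 1 \left(-9\right) = \frac{1}{3} \left(-9\right) = -3$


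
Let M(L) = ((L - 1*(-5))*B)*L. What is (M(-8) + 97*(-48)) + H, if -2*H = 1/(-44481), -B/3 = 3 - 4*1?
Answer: -407801807/88962 ≈ -4584.0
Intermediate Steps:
B = 3 (B = -3*(3 - 4*1) = -3*(3 - 4) = -3*(-1) = 3)
M(L) = L*(15 + 3*L) (M(L) = ((L - 1*(-5))*3)*L = ((L + 5)*3)*L = ((5 + L)*3)*L = (15 + 3*L)*L = L*(15 + 3*L))
H = 1/88962 (H = -½/(-44481) = -½*(-1/44481) = 1/88962 ≈ 1.1241e-5)
(M(-8) + 97*(-48)) + H = (3*(-8)*(5 - 8) + 97*(-48)) + 1/88962 = (3*(-8)*(-3) - 4656) + 1/88962 = (72 - 4656) + 1/88962 = -4584 + 1/88962 = -407801807/88962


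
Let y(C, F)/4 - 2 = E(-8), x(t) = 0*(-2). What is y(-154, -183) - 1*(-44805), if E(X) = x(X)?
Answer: 44813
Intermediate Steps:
x(t) = 0
E(X) = 0
y(C, F) = 8 (y(C, F) = 8 + 4*0 = 8 + 0 = 8)
y(-154, -183) - 1*(-44805) = 8 - 1*(-44805) = 8 + 44805 = 44813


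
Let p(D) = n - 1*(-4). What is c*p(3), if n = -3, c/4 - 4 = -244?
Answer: -960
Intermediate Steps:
c = -960 (c = 16 + 4*(-244) = 16 - 976 = -960)
p(D) = 1 (p(D) = -3 - 1*(-4) = -3 + 4 = 1)
c*p(3) = -960*1 = -960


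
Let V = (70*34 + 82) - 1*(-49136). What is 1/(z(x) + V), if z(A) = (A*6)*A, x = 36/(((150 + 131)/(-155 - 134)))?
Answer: 78961/4723688974 ≈ 1.6716e-5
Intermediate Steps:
x = -10404/281 (x = 36/((281/(-289))) = 36/((281*(-1/289))) = 36/(-281/289) = 36*(-289/281) = -10404/281 ≈ -37.025)
z(A) = 6*A² (z(A) = (6*A)*A = 6*A²)
V = 51598 (V = (2380 + 82) + 49136 = 2462 + 49136 = 51598)
1/(z(x) + V) = 1/(6*(-10404/281)² + 51598) = 1/(6*(108243216/78961) + 51598) = 1/(649459296/78961 + 51598) = 1/(4723688974/78961) = 78961/4723688974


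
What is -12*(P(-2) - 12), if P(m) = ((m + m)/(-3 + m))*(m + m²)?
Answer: 624/5 ≈ 124.80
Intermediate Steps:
P(m) = 2*m*(m + m²)/(-3 + m) (P(m) = ((2*m)/(-3 + m))*(m + m²) = (2*m/(-3 + m))*(m + m²) = 2*m*(m + m²)/(-3 + m))
-12*(P(-2) - 12) = -12*(2*(-2)²*(1 - 2)/(-3 - 2) - 12) = -12*(2*4*(-1)/(-5) - 12) = -12*(2*4*(-⅕)*(-1) - 12) = -12*(8/5 - 12) = -12*(-52/5) = 624/5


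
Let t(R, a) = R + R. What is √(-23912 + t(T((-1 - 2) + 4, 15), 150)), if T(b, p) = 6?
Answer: 10*I*√239 ≈ 154.6*I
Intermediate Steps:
t(R, a) = 2*R
√(-23912 + t(T((-1 - 2) + 4, 15), 150)) = √(-23912 + 2*6) = √(-23912 + 12) = √(-23900) = 10*I*√239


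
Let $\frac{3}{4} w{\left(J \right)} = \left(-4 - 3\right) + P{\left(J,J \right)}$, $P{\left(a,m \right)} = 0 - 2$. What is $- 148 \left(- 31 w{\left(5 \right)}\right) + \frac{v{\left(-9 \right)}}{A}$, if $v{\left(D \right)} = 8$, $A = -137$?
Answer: $- \frac{7542680}{137} \approx -55056.0$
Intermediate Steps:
$P{\left(a,m \right)} = -2$ ($P{\left(a,m \right)} = 0 - 2 = -2$)
$w{\left(J \right)} = -12$ ($w{\left(J \right)} = \frac{4 \left(\left(-4 - 3\right) - 2\right)}{3} = \frac{4 \left(-7 - 2\right)}{3} = \frac{4}{3} \left(-9\right) = -12$)
$- 148 \left(- 31 w{\left(5 \right)}\right) + \frac{v{\left(-9 \right)}}{A} = - 148 \left(\left(-31\right) \left(-12\right)\right) + \frac{8}{-137} = \left(-148\right) 372 + 8 \left(- \frac{1}{137}\right) = -55056 - \frac{8}{137} = - \frac{7542680}{137}$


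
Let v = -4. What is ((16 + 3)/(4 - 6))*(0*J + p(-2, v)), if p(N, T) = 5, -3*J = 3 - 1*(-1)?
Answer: -95/2 ≈ -47.500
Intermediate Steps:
J = -4/3 (J = -(3 - 1*(-1))/3 = -(3 + 1)/3 = -1/3*4 = -4/3 ≈ -1.3333)
((16 + 3)/(4 - 6))*(0*J + p(-2, v)) = ((16 + 3)/(4 - 6))*(0*(-4/3) + 5) = (19/(-2))*(0 + 5) = (19*(-1/2))*5 = -19/2*5 = -95/2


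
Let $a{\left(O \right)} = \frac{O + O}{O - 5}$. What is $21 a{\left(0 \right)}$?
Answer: $0$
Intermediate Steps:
$a{\left(O \right)} = \frac{2 O}{-5 + O}$
$21 a{\left(0 \right)} = 21 \cdot 2 \cdot 0 \frac{1}{-5 + 0} = 21 \cdot 2 \cdot 0 \frac{1}{-5} = 21 \cdot 2 \cdot 0 \left(- \frac{1}{5}\right) = 21 \cdot 0 = 0$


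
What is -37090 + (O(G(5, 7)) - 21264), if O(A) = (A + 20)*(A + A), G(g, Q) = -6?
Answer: -58522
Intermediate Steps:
O(A) = 2*A*(20 + A) (O(A) = (20 + A)*(2*A) = 2*A*(20 + A))
-37090 + (O(G(5, 7)) - 21264) = -37090 + (2*(-6)*(20 - 6) - 21264) = -37090 + (2*(-6)*14 - 21264) = -37090 + (-168 - 21264) = -37090 - 21432 = -58522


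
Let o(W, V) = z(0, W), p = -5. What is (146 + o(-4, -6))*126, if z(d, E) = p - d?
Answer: 17766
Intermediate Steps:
z(d, E) = -5 - d
o(W, V) = -5 (o(W, V) = -5 - 1*0 = -5 + 0 = -5)
(146 + o(-4, -6))*126 = (146 - 5)*126 = 141*126 = 17766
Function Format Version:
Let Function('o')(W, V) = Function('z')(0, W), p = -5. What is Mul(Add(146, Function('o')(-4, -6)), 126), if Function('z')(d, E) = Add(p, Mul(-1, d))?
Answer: 17766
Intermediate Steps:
Function('z')(d, E) = Add(-5, Mul(-1, d))
Function('o')(W, V) = -5 (Function('o')(W, V) = Add(-5, Mul(-1, 0)) = Add(-5, 0) = -5)
Mul(Add(146, Function('o')(-4, -6)), 126) = Mul(Add(146, -5), 126) = Mul(141, 126) = 17766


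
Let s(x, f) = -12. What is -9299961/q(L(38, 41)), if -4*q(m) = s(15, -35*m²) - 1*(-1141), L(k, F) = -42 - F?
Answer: 37199844/1129 ≈ 32949.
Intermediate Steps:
q(m) = -1129/4 (q(m) = -(-12 - 1*(-1141))/4 = -(-12 + 1141)/4 = -¼*1129 = -1129/4)
-9299961/q(L(38, 41)) = -9299961/(-1129/4) = -9299961*(-4/1129) = 37199844/1129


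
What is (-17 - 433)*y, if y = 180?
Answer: -81000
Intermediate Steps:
(-17 - 433)*y = (-17 - 433)*180 = -450*180 = -81000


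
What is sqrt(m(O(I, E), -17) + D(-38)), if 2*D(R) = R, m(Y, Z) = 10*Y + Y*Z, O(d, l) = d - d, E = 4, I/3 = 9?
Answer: I*sqrt(19) ≈ 4.3589*I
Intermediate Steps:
I = 27 (I = 3*9 = 27)
O(d, l) = 0
D(R) = R/2
sqrt(m(O(I, E), -17) + D(-38)) = sqrt(0*(10 - 17) + (1/2)*(-38)) = sqrt(0*(-7) - 19) = sqrt(0 - 19) = sqrt(-19) = I*sqrt(19)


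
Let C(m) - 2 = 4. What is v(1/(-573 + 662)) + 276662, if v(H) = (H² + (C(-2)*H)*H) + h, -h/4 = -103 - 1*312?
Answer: 2204588569/7921 ≈ 2.7832e+5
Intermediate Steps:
C(m) = 6 (C(m) = 2 + 4 = 6)
h = 1660 (h = -4*(-103 - 1*312) = -4*(-103 - 312) = -4*(-415) = 1660)
v(H) = 1660 + 7*H² (v(H) = (H² + (6*H)*H) + 1660 = (H² + 6*H²) + 1660 = 7*H² + 1660 = 1660 + 7*H²)
v(1/(-573 + 662)) + 276662 = (1660 + 7*(1/(-573 + 662))²) + 276662 = (1660 + 7*(1/89)²) + 276662 = (1660 + 7*(1/7921)) + 276662 = (1660 + 7/7921) + 276662 = 13148867/7921 + 276662 = 2204588569/7921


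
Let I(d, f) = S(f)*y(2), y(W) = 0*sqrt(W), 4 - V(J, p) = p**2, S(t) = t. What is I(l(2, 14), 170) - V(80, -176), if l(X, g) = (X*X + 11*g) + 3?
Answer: 30972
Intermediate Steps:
V(J, p) = 4 - p**2
l(X, g) = 3 + X**2 + 11*g (l(X, g) = (X**2 + 11*g) + 3 = 3 + X**2 + 11*g)
y(W) = 0
I(d, f) = 0 (I(d, f) = f*0 = 0)
I(l(2, 14), 170) - V(80, -176) = 0 - (4 - 1*(-176)**2) = 0 - (4 - 1*30976) = 0 - (4 - 30976) = 0 - 1*(-30972) = 0 + 30972 = 30972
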